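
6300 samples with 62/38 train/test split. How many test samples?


Train samples = 6300 * 62% = 3906
Test samples = 6300 - 3906
= 2394

2394


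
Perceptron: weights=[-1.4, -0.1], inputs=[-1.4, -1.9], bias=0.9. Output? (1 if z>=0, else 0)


z = w . x + b
= -1.4*-1.4 + -0.1*-1.9 + 0.9
= 1.96 + 0.19 + 0.9
= 2.15 + 0.9
= 3.05
Since z = 3.05 >= 0, output = 1

1


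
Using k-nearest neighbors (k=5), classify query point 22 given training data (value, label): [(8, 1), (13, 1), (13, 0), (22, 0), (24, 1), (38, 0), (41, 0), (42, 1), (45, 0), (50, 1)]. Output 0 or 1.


Distances from query 22:
Point 22 (class 0): distance = 0
Point 24 (class 1): distance = 2
Point 13 (class 0): distance = 9
Point 13 (class 1): distance = 9
Point 8 (class 1): distance = 14
K=5 nearest neighbors: classes = [0, 1, 0, 1, 1]
Votes for class 1: 3 / 5
Majority vote => class 1

1


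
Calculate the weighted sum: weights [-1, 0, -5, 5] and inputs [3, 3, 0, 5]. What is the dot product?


Element-wise products:
-1 * 3 = -3
0 * 3 = 0
-5 * 0 = 0
5 * 5 = 25
Sum = -3 + 0 + 0 + 25
= 22

22


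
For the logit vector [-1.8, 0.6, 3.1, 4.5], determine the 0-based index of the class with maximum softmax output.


Softmax is a monotonic transformation, so it preserves the argmax.
We need to find the index of the maximum logit.
Index 0: -1.8
Index 1: 0.6
Index 2: 3.1
Index 3: 4.5
Maximum logit = 4.5 at index 3

3


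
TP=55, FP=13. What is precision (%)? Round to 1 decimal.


Precision = TP / (TP + FP) * 100
= 55 / (55 + 13)
= 55 / 68
= 0.8088
= 80.9%

80.9


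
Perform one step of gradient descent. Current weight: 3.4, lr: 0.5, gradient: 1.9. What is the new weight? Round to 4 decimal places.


w_new = w_old - lr * gradient
= 3.4 - 0.5 * 1.9
= 3.4 - (0.95)
= 2.4500

2.4500


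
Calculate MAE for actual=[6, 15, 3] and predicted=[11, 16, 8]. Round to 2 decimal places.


Absolute errors: [5, 1, 5]
Sum of absolute errors = 11
MAE = 11 / 3 = 3.67

3.67


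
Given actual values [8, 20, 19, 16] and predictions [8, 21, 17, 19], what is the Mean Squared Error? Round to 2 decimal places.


Differences: [0, -1, 2, -3]
Squared errors: [0, 1, 4, 9]
Sum of squared errors = 14
MSE = 14 / 4 = 3.50

3.50


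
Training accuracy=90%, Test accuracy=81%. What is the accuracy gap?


Gap = train_accuracy - test_accuracy
= 90 - 81
= 9%
This moderate gap may indicate mild overfitting.

9


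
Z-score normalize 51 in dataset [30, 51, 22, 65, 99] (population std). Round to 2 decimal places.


Mean = (30 + 51 + 22 + 65 + 99) / 5 = 53.4
Variance = sum((x_i - mean)^2) / n = 750.64
Std = sqrt(750.64) = 27.3978
Z = (x - mean) / std
= (51 - 53.4) / 27.3978
= -2.4 / 27.3978
= -0.09

-0.09


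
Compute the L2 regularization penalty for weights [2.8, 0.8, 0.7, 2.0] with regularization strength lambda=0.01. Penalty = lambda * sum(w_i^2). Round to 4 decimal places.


Squaring each weight:
2.8^2 = 7.84
0.8^2 = 0.64
0.7^2 = 0.49
2.0^2 = 4.0
Sum of squares = 12.97
Penalty = 0.01 * 12.97 = 0.1297

0.1297


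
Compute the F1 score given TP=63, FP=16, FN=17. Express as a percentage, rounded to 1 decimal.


Precision = TP / (TP + FP) = 63 / 79 = 0.7975
Recall = TP / (TP + FN) = 63 / 80 = 0.7875
F1 = 2 * P * R / (P + R)
= 2 * 0.7975 * 0.7875 / (0.7975 + 0.7875)
= 1.256 / 1.585
= 0.7925
As percentage: 79.2%

79.2


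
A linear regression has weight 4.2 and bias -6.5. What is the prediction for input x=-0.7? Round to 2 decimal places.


y = 4.2 * -0.7 + (-6.5)
= -2.94 + (-6.5)
= -9.44

-9.44


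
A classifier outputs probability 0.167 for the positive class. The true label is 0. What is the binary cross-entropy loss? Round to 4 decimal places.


For y=0: Loss = -log(1-p)
= -log(1 - 0.167)
= -log(0.833)
= -(-0.1827)
= 0.1827

0.1827


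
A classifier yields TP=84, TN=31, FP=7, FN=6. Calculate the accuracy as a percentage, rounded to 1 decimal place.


Accuracy = (TP + TN) / (TP + TN + FP + FN) * 100
= (84 + 31) / (84 + 31 + 7 + 6)
= 115 / 128
= 0.8984
= 89.8%

89.8


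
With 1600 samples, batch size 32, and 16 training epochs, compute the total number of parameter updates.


Iterations per epoch = 1600 / 32 = 50
Total updates = iterations_per_epoch * epochs
= 50 * 16
= 800

800


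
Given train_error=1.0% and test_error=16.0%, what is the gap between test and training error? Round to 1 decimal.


Generalization gap = test_error - train_error
= 16.0 - 1.0
= 15.0%
A large gap suggests overfitting.

15.0


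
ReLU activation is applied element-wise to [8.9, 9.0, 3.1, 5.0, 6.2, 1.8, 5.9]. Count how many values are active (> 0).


ReLU(x) = max(0, x) for each element:
ReLU(8.9) = 8.9
ReLU(9.0) = 9.0
ReLU(3.1) = 3.1
ReLU(5.0) = 5.0
ReLU(6.2) = 6.2
ReLU(1.8) = 1.8
ReLU(5.9) = 5.9
Active neurons (>0): 7

7


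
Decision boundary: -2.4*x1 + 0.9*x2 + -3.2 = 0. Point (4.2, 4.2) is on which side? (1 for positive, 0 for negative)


Compute -2.4 * 4.2 + 0.9 * 4.2 + -3.2
= -10.08 + 3.78 + -3.2
= -9.5
Since -9.5 < 0, the point is on the negative side.

0


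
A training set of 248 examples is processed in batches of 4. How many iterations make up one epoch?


Iterations per epoch = dataset_size / batch_size
= 248 / 4
= 62

62


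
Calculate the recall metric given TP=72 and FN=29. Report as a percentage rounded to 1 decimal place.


Recall = TP / (TP + FN) * 100
= 72 / (72 + 29)
= 72 / 101
= 0.7129
= 71.3%

71.3


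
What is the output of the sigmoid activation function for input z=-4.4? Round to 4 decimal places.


sigmoid(z) = 1 / (1 + exp(-z))
exp(-(-4.4)) = exp(4.4) = 81.4509
1 + 81.4509 = 82.4509
1 / 82.4509 = 0.0121

0.0121


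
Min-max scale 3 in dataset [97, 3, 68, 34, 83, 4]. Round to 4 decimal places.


Min = 3, Max = 97
Range = 97 - 3 = 94
Scaled = (x - min) / (max - min)
= (3 - 3) / 94
= 0 / 94
= 0.0000

0.0000


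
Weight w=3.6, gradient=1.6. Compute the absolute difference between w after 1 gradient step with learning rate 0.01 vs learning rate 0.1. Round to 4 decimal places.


With lr=0.01: w_new = 3.6 - 0.01 * 1.6 = 3.584
With lr=0.1: w_new = 3.6 - 0.1 * 1.6 = 3.44
Absolute difference = |3.584 - 3.44|
= 0.1440

0.1440


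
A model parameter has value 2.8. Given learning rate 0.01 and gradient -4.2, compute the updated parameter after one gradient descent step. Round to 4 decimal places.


w_new = w_old - lr * gradient
= 2.8 - 0.01 * -4.2
= 2.8 - (-0.042)
= 2.8420

2.8420


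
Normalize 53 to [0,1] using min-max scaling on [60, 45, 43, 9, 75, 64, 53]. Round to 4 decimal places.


Min = 9, Max = 75
Range = 75 - 9 = 66
Scaled = (x - min) / (max - min)
= (53 - 9) / 66
= 44 / 66
= 0.6667

0.6667


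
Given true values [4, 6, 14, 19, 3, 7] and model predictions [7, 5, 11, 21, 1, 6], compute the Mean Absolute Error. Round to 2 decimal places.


Absolute errors: [3, 1, 3, 2, 2, 1]
Sum of absolute errors = 12
MAE = 12 / 6 = 2.00

2.00


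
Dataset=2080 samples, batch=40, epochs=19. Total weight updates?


Iterations per epoch = 2080 / 40 = 52
Total updates = iterations_per_epoch * epochs
= 52 * 19
= 988

988


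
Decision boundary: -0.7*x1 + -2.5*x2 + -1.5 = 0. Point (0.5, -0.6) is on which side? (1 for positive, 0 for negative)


Compute -0.7 * 0.5 + -2.5 * -0.6 + -1.5
= -0.35 + 1.5 + -1.5
= -0.35
Since -0.35 < 0, the point is on the negative side.

0


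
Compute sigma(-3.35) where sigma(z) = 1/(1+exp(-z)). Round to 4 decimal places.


sigmoid(z) = 1 / (1 + exp(-z))
exp(-(-3.35)) = exp(3.35) = 28.5027
1 + 28.5027 = 29.5027
1 / 29.5027 = 0.0339

0.0339


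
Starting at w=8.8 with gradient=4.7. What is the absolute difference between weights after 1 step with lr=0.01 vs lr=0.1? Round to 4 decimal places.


With lr=0.01: w_new = 8.8 - 0.01 * 4.7 = 8.753
With lr=0.1: w_new = 8.8 - 0.1 * 4.7 = 8.33
Absolute difference = |8.753 - 8.33|
= 0.4230

0.4230


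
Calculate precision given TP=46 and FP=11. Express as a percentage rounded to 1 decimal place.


Precision = TP / (TP + FP) * 100
= 46 / (46 + 11)
= 46 / 57
= 0.807
= 80.7%

80.7


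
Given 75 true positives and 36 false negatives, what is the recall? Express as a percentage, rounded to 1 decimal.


Recall = TP / (TP + FN) * 100
= 75 / (75 + 36)
= 75 / 111
= 0.6757
= 67.6%

67.6


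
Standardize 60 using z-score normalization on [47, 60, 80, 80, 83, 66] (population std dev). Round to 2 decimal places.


Mean = (47 + 60 + 80 + 80 + 83 + 66) / 6 = 69.3333
Variance = sum((x_i - mean)^2) / n = 168.5556
Std = sqrt(168.5556) = 12.9829
Z = (x - mean) / std
= (60 - 69.3333) / 12.9829
= -9.3333 / 12.9829
= -0.72

-0.72


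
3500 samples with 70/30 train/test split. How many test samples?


Train samples = 3500 * 70% = 2450
Test samples = 3500 - 2450
= 1050

1050


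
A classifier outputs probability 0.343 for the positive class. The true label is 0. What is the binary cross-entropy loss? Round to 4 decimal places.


For y=0: Loss = -log(1-p)
= -log(1 - 0.343)
= -log(0.657)
= -(-0.4201)
= 0.4201

0.4201


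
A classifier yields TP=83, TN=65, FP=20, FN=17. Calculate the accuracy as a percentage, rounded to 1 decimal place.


Accuracy = (TP + TN) / (TP + TN + FP + FN) * 100
= (83 + 65) / (83 + 65 + 20 + 17)
= 148 / 185
= 0.8
= 80.0%

80.0


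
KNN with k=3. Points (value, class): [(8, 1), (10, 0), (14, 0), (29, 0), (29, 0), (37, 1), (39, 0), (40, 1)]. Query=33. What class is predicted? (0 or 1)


Distances from query 33:
Point 29 (class 0): distance = 4
Point 29 (class 0): distance = 4
Point 37 (class 1): distance = 4
K=3 nearest neighbors: classes = [0, 0, 1]
Votes for class 1: 1 / 3
Majority vote => class 0

0


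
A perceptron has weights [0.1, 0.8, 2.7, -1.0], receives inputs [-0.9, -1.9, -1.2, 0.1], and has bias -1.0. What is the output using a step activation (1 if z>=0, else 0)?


z = w . x + b
= 0.1*-0.9 + 0.8*-1.9 + 2.7*-1.2 + -1.0*0.1 + -1.0
= -0.09 + -1.52 + -3.24 + -0.1 + -1.0
= -4.95 + -1.0
= -5.95
Since z = -5.95 < 0, output = 0

0


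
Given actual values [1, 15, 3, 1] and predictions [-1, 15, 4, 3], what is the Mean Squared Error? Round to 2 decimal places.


Differences: [2, 0, -1, -2]
Squared errors: [4, 0, 1, 4]
Sum of squared errors = 9
MSE = 9 / 4 = 2.25

2.25


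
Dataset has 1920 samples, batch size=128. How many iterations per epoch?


Iterations per epoch = dataset_size / batch_size
= 1920 / 128
= 15

15


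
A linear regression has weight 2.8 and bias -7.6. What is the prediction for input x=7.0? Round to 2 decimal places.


y = 2.8 * 7.0 + (-7.6)
= 19.6 + (-7.6)
= 12.00

12.00


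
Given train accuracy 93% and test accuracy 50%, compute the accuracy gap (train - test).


Gap = train_accuracy - test_accuracy
= 93 - 50
= 43%
This large gap strongly indicates overfitting.

43


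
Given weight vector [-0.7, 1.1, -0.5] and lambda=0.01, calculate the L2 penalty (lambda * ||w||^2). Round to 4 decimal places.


Squaring each weight:
(-0.7)^2 = 0.49
1.1^2 = 1.21
(-0.5)^2 = 0.25
Sum of squares = 1.95
Penalty = 0.01 * 1.95 = 0.0195

0.0195


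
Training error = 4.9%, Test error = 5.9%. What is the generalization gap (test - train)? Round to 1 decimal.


Generalization gap = test_error - train_error
= 5.9 - 4.9
= 1.0%
A small gap suggests good generalization.

1.0


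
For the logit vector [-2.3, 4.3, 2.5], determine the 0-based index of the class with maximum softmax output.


Softmax is a monotonic transformation, so it preserves the argmax.
We need to find the index of the maximum logit.
Index 0: -2.3
Index 1: 4.3
Index 2: 2.5
Maximum logit = 4.3 at index 1

1


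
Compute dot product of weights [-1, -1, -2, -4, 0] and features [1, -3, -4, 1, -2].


Element-wise products:
-1 * 1 = -1
-1 * -3 = 3
-2 * -4 = 8
-4 * 1 = -4
0 * -2 = 0
Sum = -1 + 3 + 8 + -4 + 0
= 6

6


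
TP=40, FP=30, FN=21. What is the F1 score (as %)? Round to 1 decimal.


Precision = TP / (TP + FP) = 40 / 70 = 0.5714
Recall = TP / (TP + FN) = 40 / 61 = 0.6557
F1 = 2 * P * R / (P + R)
= 2 * 0.5714 * 0.6557 / (0.5714 + 0.6557)
= 0.7494 / 1.2272
= 0.6107
As percentage: 61.1%

61.1


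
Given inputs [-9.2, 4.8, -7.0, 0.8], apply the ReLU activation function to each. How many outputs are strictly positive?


ReLU(x) = max(0, x) for each element:
ReLU(-9.2) = 0
ReLU(4.8) = 4.8
ReLU(-7.0) = 0
ReLU(0.8) = 0.8
Active neurons (>0): 2

2


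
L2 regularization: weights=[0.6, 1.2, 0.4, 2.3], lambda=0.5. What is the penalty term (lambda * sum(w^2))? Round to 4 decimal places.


Squaring each weight:
0.6^2 = 0.36
1.2^2 = 1.44
0.4^2 = 0.16
2.3^2 = 5.29
Sum of squares = 7.25
Penalty = 0.5 * 7.25 = 3.6250

3.6250


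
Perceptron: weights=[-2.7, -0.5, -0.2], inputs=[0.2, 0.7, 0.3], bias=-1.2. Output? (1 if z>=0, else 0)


z = w . x + b
= -2.7*0.2 + -0.5*0.7 + -0.2*0.3 + -1.2
= -0.54 + -0.35 + -0.06 + -1.2
= -0.95 + -1.2
= -2.15
Since z = -2.15 < 0, output = 0

0


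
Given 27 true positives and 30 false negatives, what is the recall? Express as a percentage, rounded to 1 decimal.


Recall = TP / (TP + FN) * 100
= 27 / (27 + 30)
= 27 / 57
= 0.4737
= 47.4%

47.4


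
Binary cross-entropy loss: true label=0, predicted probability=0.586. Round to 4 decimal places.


For y=0: Loss = -log(1-p)
= -log(1 - 0.586)
= -log(0.414)
= -(-0.8819)
= 0.8819

0.8819


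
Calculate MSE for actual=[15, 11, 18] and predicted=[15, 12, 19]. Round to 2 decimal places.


Differences: [0, -1, -1]
Squared errors: [0, 1, 1]
Sum of squared errors = 2
MSE = 2 / 3 = 0.67

0.67


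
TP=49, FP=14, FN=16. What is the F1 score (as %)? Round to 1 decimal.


Precision = TP / (TP + FP) = 49 / 63 = 0.7778
Recall = TP / (TP + FN) = 49 / 65 = 0.7538
F1 = 2 * P * R / (P + R)
= 2 * 0.7778 * 0.7538 / (0.7778 + 0.7538)
= 1.1726 / 1.5316
= 0.7656
As percentage: 76.6%

76.6


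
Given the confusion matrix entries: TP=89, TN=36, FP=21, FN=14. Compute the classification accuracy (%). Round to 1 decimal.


Accuracy = (TP + TN) / (TP + TN + FP + FN) * 100
= (89 + 36) / (89 + 36 + 21 + 14)
= 125 / 160
= 0.7812
= 78.1%

78.1


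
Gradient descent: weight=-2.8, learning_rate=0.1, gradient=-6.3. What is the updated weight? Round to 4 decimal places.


w_new = w_old - lr * gradient
= -2.8 - 0.1 * -6.3
= -2.8 - (-0.63)
= -2.1700

-2.1700


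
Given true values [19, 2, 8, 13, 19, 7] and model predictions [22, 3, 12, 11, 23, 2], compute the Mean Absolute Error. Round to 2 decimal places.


Absolute errors: [3, 1, 4, 2, 4, 5]
Sum of absolute errors = 19
MAE = 19 / 6 = 3.17

3.17


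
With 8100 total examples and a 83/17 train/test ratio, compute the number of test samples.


Train samples = 8100 * 83% = 6723
Test samples = 8100 - 6723
= 1377

1377


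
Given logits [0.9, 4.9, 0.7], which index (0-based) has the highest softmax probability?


Softmax is a monotonic transformation, so it preserves the argmax.
We need to find the index of the maximum logit.
Index 0: 0.9
Index 1: 4.9
Index 2: 0.7
Maximum logit = 4.9 at index 1

1


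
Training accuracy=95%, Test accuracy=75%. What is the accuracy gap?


Gap = train_accuracy - test_accuracy
= 95 - 75
= 20%
This gap suggests the model is overfitting.

20


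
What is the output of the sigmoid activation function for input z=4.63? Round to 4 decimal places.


sigmoid(z) = 1 / (1 + exp(-z))
exp(-(4.63)) = exp(-4.63) = 0.0098
1 + 0.0098 = 1.0098
1 / 1.0098 = 0.9903

0.9903


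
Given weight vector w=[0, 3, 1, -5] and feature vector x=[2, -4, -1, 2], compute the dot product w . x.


Element-wise products:
0 * 2 = 0
3 * -4 = -12
1 * -1 = -1
-5 * 2 = -10
Sum = 0 + -12 + -1 + -10
= -23

-23


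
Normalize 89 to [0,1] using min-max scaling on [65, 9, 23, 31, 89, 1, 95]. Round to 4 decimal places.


Min = 1, Max = 95
Range = 95 - 1 = 94
Scaled = (x - min) / (max - min)
= (89 - 1) / 94
= 88 / 94
= 0.9362

0.9362


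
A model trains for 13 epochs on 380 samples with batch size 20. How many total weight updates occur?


Iterations per epoch = 380 / 20 = 19
Total updates = iterations_per_epoch * epochs
= 19 * 13
= 247

247


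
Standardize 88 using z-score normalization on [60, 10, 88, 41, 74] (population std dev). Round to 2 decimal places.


Mean = (60 + 10 + 88 + 41 + 74) / 5 = 54.6
Variance = sum((x_i - mean)^2) / n = 739.04
Std = sqrt(739.04) = 27.1853
Z = (x - mean) / std
= (88 - 54.6) / 27.1853
= 33.4 / 27.1853
= 1.23

1.23


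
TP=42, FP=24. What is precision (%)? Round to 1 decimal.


Precision = TP / (TP + FP) * 100
= 42 / (42 + 24)
= 42 / 66
= 0.6364
= 63.6%

63.6


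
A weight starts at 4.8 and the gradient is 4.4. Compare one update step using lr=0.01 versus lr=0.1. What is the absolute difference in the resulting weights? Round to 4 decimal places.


With lr=0.01: w_new = 4.8 - 0.01 * 4.4 = 4.756
With lr=0.1: w_new = 4.8 - 0.1 * 4.4 = 4.36
Absolute difference = |4.756 - 4.36|
= 0.3960

0.3960


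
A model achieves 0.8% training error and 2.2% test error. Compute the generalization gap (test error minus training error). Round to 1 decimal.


Generalization gap = test_error - train_error
= 2.2 - 0.8
= 1.4%
A small gap suggests good generalization.

1.4


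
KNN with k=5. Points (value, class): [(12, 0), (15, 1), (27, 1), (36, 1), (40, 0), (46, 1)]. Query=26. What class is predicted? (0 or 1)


Distances from query 26:
Point 27 (class 1): distance = 1
Point 36 (class 1): distance = 10
Point 15 (class 1): distance = 11
Point 12 (class 0): distance = 14
Point 40 (class 0): distance = 14
K=5 nearest neighbors: classes = [1, 1, 1, 0, 0]
Votes for class 1: 3 / 5
Majority vote => class 1

1


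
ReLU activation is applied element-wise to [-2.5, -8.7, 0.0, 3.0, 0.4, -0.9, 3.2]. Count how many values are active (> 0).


ReLU(x) = max(0, x) for each element:
ReLU(-2.5) = 0
ReLU(-8.7) = 0
ReLU(0.0) = 0
ReLU(3.0) = 3.0
ReLU(0.4) = 0.4
ReLU(-0.9) = 0
ReLU(3.2) = 3.2
Active neurons (>0): 3

3


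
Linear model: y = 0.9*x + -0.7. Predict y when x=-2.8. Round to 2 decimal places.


y = 0.9 * -2.8 + (-0.7)
= -2.52 + (-0.7)
= -3.22

-3.22


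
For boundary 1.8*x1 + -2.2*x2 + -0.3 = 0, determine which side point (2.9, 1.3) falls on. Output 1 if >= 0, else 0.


Compute 1.8 * 2.9 + -2.2 * 1.3 + -0.3
= 5.22 + -2.86 + -0.3
= 2.06
Since 2.06 >= 0, the point is on the positive side.

1


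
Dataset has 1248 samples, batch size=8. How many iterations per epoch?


Iterations per epoch = dataset_size / batch_size
= 1248 / 8
= 156

156


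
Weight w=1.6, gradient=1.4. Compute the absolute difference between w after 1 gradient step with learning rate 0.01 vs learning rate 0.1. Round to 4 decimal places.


With lr=0.01: w_new = 1.6 - 0.01 * 1.4 = 1.586
With lr=0.1: w_new = 1.6 - 0.1 * 1.4 = 1.46
Absolute difference = |1.586 - 1.46|
= 0.1260

0.1260


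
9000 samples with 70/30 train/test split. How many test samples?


Train samples = 9000 * 70% = 6300
Test samples = 9000 - 6300
= 2700

2700


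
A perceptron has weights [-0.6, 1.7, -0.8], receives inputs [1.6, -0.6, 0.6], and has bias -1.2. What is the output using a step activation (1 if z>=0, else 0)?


z = w . x + b
= -0.6*1.6 + 1.7*-0.6 + -0.8*0.6 + -1.2
= -0.96 + -1.02 + -0.48 + -1.2
= -2.46 + -1.2
= -3.66
Since z = -3.66 < 0, output = 0

0


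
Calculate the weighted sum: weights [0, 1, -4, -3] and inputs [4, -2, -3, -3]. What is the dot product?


Element-wise products:
0 * 4 = 0
1 * -2 = -2
-4 * -3 = 12
-3 * -3 = 9
Sum = 0 + -2 + 12 + 9
= 19

19


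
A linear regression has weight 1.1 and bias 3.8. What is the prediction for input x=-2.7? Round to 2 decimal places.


y = 1.1 * -2.7 + (3.8)
= -2.97 + (3.8)
= 0.83

0.83


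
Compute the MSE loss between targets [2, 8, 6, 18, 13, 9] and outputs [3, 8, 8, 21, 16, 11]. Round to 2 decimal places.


Differences: [-1, 0, -2, -3, -3, -2]
Squared errors: [1, 0, 4, 9, 9, 4]
Sum of squared errors = 27
MSE = 27 / 6 = 4.50

4.50


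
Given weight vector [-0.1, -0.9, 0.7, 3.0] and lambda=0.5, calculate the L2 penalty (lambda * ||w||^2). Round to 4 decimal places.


Squaring each weight:
(-0.1)^2 = 0.01
(-0.9)^2 = 0.81
0.7^2 = 0.49
3.0^2 = 9.0
Sum of squares = 10.31
Penalty = 0.5 * 10.31 = 5.1550

5.1550


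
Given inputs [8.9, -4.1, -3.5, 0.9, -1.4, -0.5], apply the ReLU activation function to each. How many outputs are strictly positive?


ReLU(x) = max(0, x) for each element:
ReLU(8.9) = 8.9
ReLU(-4.1) = 0
ReLU(-3.5) = 0
ReLU(0.9) = 0.9
ReLU(-1.4) = 0
ReLU(-0.5) = 0
Active neurons (>0): 2

2


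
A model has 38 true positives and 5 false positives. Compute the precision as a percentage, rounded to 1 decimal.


Precision = TP / (TP + FP) * 100
= 38 / (38 + 5)
= 38 / 43
= 0.8837
= 88.4%

88.4


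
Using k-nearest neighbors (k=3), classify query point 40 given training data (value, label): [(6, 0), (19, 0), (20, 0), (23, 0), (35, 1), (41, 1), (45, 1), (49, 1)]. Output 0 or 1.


Distances from query 40:
Point 41 (class 1): distance = 1
Point 35 (class 1): distance = 5
Point 45 (class 1): distance = 5
K=3 nearest neighbors: classes = [1, 1, 1]
Votes for class 1: 3 / 3
Majority vote => class 1

1


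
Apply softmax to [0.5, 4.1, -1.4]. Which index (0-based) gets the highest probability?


Softmax is a monotonic transformation, so it preserves the argmax.
We need to find the index of the maximum logit.
Index 0: 0.5
Index 1: 4.1
Index 2: -1.4
Maximum logit = 4.1 at index 1

1


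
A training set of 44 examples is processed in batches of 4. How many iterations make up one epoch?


Iterations per epoch = dataset_size / batch_size
= 44 / 4
= 11

11


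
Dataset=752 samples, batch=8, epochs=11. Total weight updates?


Iterations per epoch = 752 / 8 = 94
Total updates = iterations_per_epoch * epochs
= 94 * 11
= 1034

1034


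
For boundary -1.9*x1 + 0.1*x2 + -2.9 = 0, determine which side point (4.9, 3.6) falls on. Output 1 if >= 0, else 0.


Compute -1.9 * 4.9 + 0.1 * 3.6 + -2.9
= -9.31 + 0.36 + -2.9
= -11.85
Since -11.85 < 0, the point is on the negative side.

0


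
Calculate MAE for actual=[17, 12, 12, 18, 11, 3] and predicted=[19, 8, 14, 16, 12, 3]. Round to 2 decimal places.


Absolute errors: [2, 4, 2, 2, 1, 0]
Sum of absolute errors = 11
MAE = 11 / 6 = 1.83

1.83


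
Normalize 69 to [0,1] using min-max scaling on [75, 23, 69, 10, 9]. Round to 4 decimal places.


Min = 9, Max = 75
Range = 75 - 9 = 66
Scaled = (x - min) / (max - min)
= (69 - 9) / 66
= 60 / 66
= 0.9091

0.9091


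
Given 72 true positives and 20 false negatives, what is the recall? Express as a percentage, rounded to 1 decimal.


Recall = TP / (TP + FN) * 100
= 72 / (72 + 20)
= 72 / 92
= 0.7826
= 78.3%

78.3


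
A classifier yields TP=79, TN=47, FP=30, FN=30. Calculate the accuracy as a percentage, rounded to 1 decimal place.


Accuracy = (TP + TN) / (TP + TN + FP + FN) * 100
= (79 + 47) / (79 + 47 + 30 + 30)
= 126 / 186
= 0.6774
= 67.7%

67.7


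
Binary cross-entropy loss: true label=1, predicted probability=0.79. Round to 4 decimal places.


For y=1: Loss = -log(p)
= -log(0.79)
= -(-0.2357)
= 0.2357

0.2357


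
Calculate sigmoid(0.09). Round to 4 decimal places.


sigmoid(z) = 1 / (1 + exp(-z))
exp(-(0.09)) = exp(-0.09) = 0.9139
1 + 0.9139 = 1.9139
1 / 1.9139 = 0.5225

0.5225


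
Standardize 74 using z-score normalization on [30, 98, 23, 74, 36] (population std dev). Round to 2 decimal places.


Mean = (30 + 98 + 23 + 74 + 36) / 5 = 52.2
Variance = sum((x_i - mean)^2) / n = 836.16
Std = sqrt(836.16) = 28.9164
Z = (x - mean) / std
= (74 - 52.2) / 28.9164
= 21.8 / 28.9164
= 0.75

0.75


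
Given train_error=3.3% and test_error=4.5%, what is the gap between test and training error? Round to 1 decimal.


Generalization gap = test_error - train_error
= 4.5 - 3.3
= 1.2%
A small gap suggests good generalization.

1.2


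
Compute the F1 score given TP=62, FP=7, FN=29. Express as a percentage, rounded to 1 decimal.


Precision = TP / (TP + FP) = 62 / 69 = 0.8986
Recall = TP / (TP + FN) = 62 / 91 = 0.6813
F1 = 2 * P * R / (P + R)
= 2 * 0.8986 * 0.6813 / (0.8986 + 0.6813)
= 1.2244 / 1.5799
= 0.775
As percentage: 77.5%

77.5


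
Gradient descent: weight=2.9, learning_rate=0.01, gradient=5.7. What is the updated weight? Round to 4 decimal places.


w_new = w_old - lr * gradient
= 2.9 - 0.01 * 5.7
= 2.9 - (0.057)
= 2.8430

2.8430


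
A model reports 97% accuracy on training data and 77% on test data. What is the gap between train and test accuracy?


Gap = train_accuracy - test_accuracy
= 97 - 77
= 20%
This gap suggests the model is overfitting.

20


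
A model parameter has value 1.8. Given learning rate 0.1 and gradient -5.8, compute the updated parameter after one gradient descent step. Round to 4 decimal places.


w_new = w_old - lr * gradient
= 1.8 - 0.1 * -5.8
= 1.8 - (-0.58)
= 2.3800

2.3800


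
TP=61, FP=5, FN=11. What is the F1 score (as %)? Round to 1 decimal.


Precision = TP / (TP + FP) = 61 / 66 = 0.9242
Recall = TP / (TP + FN) = 61 / 72 = 0.8472
F1 = 2 * P * R / (P + R)
= 2 * 0.9242 * 0.8472 / (0.9242 + 0.8472)
= 1.5661 / 1.7715
= 0.8841
As percentage: 88.4%

88.4


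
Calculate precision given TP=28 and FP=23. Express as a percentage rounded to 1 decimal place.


Precision = TP / (TP + FP) * 100
= 28 / (28 + 23)
= 28 / 51
= 0.549
= 54.9%

54.9


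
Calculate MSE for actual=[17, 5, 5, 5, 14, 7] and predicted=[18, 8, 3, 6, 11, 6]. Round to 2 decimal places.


Differences: [-1, -3, 2, -1, 3, 1]
Squared errors: [1, 9, 4, 1, 9, 1]
Sum of squared errors = 25
MSE = 25 / 6 = 4.17

4.17


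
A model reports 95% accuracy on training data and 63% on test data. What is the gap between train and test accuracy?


Gap = train_accuracy - test_accuracy
= 95 - 63
= 32%
This large gap strongly indicates overfitting.

32


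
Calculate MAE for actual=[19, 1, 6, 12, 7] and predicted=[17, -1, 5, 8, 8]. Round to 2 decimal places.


Absolute errors: [2, 2, 1, 4, 1]
Sum of absolute errors = 10
MAE = 10 / 5 = 2.00

2.00


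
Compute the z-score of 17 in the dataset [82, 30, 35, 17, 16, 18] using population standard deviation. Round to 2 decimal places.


Mean = (82 + 30 + 35 + 17 + 16 + 18) / 6 = 33.0
Variance = sum((x_i - mean)^2) / n = 530.6667
Std = sqrt(530.6667) = 23.0362
Z = (x - mean) / std
= (17 - 33.0) / 23.0362
= -16.0 / 23.0362
= -0.69

-0.69


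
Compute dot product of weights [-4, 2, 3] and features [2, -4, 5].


Element-wise products:
-4 * 2 = -8
2 * -4 = -8
3 * 5 = 15
Sum = -8 + -8 + 15
= -1

-1


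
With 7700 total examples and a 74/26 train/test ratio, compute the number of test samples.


Train samples = 7700 * 74% = 5698
Test samples = 7700 - 5698
= 2002

2002


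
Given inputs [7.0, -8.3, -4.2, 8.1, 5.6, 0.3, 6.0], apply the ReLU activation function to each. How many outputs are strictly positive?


ReLU(x) = max(0, x) for each element:
ReLU(7.0) = 7.0
ReLU(-8.3) = 0
ReLU(-4.2) = 0
ReLU(8.1) = 8.1
ReLU(5.6) = 5.6
ReLU(0.3) = 0.3
ReLU(6.0) = 6.0
Active neurons (>0): 5

5


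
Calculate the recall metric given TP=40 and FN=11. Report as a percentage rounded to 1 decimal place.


Recall = TP / (TP + FN) * 100
= 40 / (40 + 11)
= 40 / 51
= 0.7843
= 78.4%

78.4


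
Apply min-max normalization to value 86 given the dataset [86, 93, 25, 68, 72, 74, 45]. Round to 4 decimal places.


Min = 25, Max = 93
Range = 93 - 25 = 68
Scaled = (x - min) / (max - min)
= (86 - 25) / 68
= 61 / 68
= 0.8971

0.8971


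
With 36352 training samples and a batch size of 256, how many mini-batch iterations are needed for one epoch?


Iterations per epoch = dataset_size / batch_size
= 36352 / 256
= 142

142


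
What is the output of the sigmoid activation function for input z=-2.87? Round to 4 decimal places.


sigmoid(z) = 1 / (1 + exp(-z))
exp(-(-2.87)) = exp(2.87) = 17.637
1 + 17.637 = 18.637
1 / 18.637 = 0.0537

0.0537


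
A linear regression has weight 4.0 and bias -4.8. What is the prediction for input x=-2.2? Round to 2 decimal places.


y = 4.0 * -2.2 + (-4.8)
= -8.8 + (-4.8)
= -13.60

-13.60


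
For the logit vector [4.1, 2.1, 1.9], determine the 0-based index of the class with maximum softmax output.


Softmax is a monotonic transformation, so it preserves the argmax.
We need to find the index of the maximum logit.
Index 0: 4.1
Index 1: 2.1
Index 2: 1.9
Maximum logit = 4.1 at index 0

0


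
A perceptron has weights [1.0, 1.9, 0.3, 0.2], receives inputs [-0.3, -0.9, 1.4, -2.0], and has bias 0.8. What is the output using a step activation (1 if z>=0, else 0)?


z = w . x + b
= 1.0*-0.3 + 1.9*-0.9 + 0.3*1.4 + 0.2*-2.0 + 0.8
= -0.3 + -1.71 + 0.42 + -0.4 + 0.8
= -1.99 + 0.8
= -1.19
Since z = -1.19 < 0, output = 0

0


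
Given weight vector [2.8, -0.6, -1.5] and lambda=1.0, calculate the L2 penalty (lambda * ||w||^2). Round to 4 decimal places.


Squaring each weight:
2.8^2 = 7.84
(-0.6)^2 = 0.36
(-1.5)^2 = 2.25
Sum of squares = 10.45
Penalty = 1.0 * 10.45 = 10.4500

10.4500


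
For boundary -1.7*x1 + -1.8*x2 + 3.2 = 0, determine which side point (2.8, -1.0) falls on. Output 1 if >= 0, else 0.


Compute -1.7 * 2.8 + -1.8 * -1.0 + 3.2
= -4.76 + 1.8 + 3.2
= 0.24
Since 0.24 >= 0, the point is on the positive side.

1


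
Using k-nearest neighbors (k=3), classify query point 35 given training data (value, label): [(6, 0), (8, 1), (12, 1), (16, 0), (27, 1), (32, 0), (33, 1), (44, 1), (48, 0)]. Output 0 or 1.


Distances from query 35:
Point 33 (class 1): distance = 2
Point 32 (class 0): distance = 3
Point 27 (class 1): distance = 8
K=3 nearest neighbors: classes = [1, 0, 1]
Votes for class 1: 2 / 3
Majority vote => class 1

1


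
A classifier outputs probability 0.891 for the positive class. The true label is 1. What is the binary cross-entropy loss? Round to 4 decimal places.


For y=1: Loss = -log(p)
= -log(0.891)
= -(-0.1154)
= 0.1154

0.1154


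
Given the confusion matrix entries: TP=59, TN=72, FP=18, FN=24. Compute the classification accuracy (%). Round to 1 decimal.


Accuracy = (TP + TN) / (TP + TN + FP + FN) * 100
= (59 + 72) / (59 + 72 + 18 + 24)
= 131 / 173
= 0.7572
= 75.7%

75.7


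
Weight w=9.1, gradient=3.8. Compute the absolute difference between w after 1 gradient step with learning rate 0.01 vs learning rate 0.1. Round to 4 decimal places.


With lr=0.01: w_new = 9.1 - 0.01 * 3.8 = 9.062
With lr=0.1: w_new = 9.1 - 0.1 * 3.8 = 8.72
Absolute difference = |9.062 - 8.72|
= 0.3420

0.3420


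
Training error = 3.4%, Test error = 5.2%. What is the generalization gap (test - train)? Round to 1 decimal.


Generalization gap = test_error - train_error
= 5.2 - 3.4
= 1.8%
A small gap suggests good generalization.

1.8


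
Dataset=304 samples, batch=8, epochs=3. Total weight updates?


Iterations per epoch = 304 / 8 = 38
Total updates = iterations_per_epoch * epochs
= 38 * 3
= 114

114


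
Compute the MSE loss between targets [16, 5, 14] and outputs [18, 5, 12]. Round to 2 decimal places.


Differences: [-2, 0, 2]
Squared errors: [4, 0, 4]
Sum of squared errors = 8
MSE = 8 / 3 = 2.67

2.67


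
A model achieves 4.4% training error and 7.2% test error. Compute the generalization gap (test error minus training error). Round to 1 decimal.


Generalization gap = test_error - train_error
= 7.2 - 4.4
= 2.8%
A moderate gap.

2.8


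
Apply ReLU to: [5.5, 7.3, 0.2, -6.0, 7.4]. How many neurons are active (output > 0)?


ReLU(x) = max(0, x) for each element:
ReLU(5.5) = 5.5
ReLU(7.3) = 7.3
ReLU(0.2) = 0.2
ReLU(-6.0) = 0
ReLU(7.4) = 7.4
Active neurons (>0): 4

4


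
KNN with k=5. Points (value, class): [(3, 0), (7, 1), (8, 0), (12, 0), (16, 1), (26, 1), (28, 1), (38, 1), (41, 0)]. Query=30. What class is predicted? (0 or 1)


Distances from query 30:
Point 28 (class 1): distance = 2
Point 26 (class 1): distance = 4
Point 38 (class 1): distance = 8
Point 41 (class 0): distance = 11
Point 16 (class 1): distance = 14
K=5 nearest neighbors: classes = [1, 1, 1, 0, 1]
Votes for class 1: 4 / 5
Majority vote => class 1

1


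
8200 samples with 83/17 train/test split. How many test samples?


Train samples = 8200 * 83% = 6806
Test samples = 8200 - 6806
= 1394

1394


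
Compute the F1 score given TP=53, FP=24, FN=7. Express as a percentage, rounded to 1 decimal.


Precision = TP / (TP + FP) = 53 / 77 = 0.6883
Recall = TP / (TP + FN) = 53 / 60 = 0.8833
F1 = 2 * P * R / (P + R)
= 2 * 0.6883 * 0.8833 / (0.6883 + 0.8833)
= 1.216 / 1.5716
= 0.7737
As percentage: 77.4%

77.4


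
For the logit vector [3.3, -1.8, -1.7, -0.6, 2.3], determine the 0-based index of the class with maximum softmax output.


Softmax is a monotonic transformation, so it preserves the argmax.
We need to find the index of the maximum logit.
Index 0: 3.3
Index 1: -1.8
Index 2: -1.7
Index 3: -0.6
Index 4: 2.3
Maximum logit = 3.3 at index 0

0


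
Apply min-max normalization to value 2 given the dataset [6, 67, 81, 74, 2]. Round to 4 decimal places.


Min = 2, Max = 81
Range = 81 - 2 = 79
Scaled = (x - min) / (max - min)
= (2 - 2) / 79
= 0 / 79
= 0.0000

0.0000


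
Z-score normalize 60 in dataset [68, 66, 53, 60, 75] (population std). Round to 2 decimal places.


Mean = (68 + 66 + 53 + 60 + 75) / 5 = 64.4
Variance = sum((x_i - mean)^2) / n = 55.44
Std = sqrt(55.44) = 7.4458
Z = (x - mean) / std
= (60 - 64.4) / 7.4458
= -4.4 / 7.4458
= -0.59

-0.59


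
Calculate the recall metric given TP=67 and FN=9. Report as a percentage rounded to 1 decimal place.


Recall = TP / (TP + FN) * 100
= 67 / (67 + 9)
= 67 / 76
= 0.8816
= 88.2%

88.2


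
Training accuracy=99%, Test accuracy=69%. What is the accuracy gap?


Gap = train_accuracy - test_accuracy
= 99 - 69
= 30%
This large gap strongly indicates overfitting.

30


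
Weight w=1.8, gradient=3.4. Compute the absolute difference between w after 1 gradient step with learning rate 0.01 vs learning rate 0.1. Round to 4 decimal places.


With lr=0.01: w_new = 1.8 - 0.01 * 3.4 = 1.766
With lr=0.1: w_new = 1.8 - 0.1 * 3.4 = 1.46
Absolute difference = |1.766 - 1.46|
= 0.3060

0.3060


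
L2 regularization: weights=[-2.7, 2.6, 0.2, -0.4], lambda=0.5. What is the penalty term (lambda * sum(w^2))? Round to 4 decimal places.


Squaring each weight:
(-2.7)^2 = 7.29
2.6^2 = 6.76
0.2^2 = 0.04
(-0.4)^2 = 0.16
Sum of squares = 14.25
Penalty = 0.5 * 14.25 = 7.1250

7.1250


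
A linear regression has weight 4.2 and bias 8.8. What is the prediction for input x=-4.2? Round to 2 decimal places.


y = 4.2 * -4.2 + (8.8)
= -17.64 + (8.8)
= -8.84

-8.84


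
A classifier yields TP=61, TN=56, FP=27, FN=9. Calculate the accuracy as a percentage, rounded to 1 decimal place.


Accuracy = (TP + TN) / (TP + TN + FP + FN) * 100
= (61 + 56) / (61 + 56 + 27 + 9)
= 117 / 153
= 0.7647
= 76.5%

76.5


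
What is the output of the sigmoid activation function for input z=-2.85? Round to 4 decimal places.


sigmoid(z) = 1 / (1 + exp(-z))
exp(-(-2.85)) = exp(2.85) = 17.2878
1 + 17.2878 = 18.2878
1 / 18.2878 = 0.0547

0.0547


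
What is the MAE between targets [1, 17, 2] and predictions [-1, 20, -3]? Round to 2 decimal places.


Absolute errors: [2, 3, 5]
Sum of absolute errors = 10
MAE = 10 / 3 = 3.33

3.33


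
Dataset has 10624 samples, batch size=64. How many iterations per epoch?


Iterations per epoch = dataset_size / batch_size
= 10624 / 64
= 166

166


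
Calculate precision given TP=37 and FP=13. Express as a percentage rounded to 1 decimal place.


Precision = TP / (TP + FP) * 100
= 37 / (37 + 13)
= 37 / 50
= 0.74
= 74.0%

74.0


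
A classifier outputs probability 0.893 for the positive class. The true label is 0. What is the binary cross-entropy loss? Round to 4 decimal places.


For y=0: Loss = -log(1-p)
= -log(1 - 0.893)
= -log(0.107)
= -(-2.2349)
= 2.2349

2.2349


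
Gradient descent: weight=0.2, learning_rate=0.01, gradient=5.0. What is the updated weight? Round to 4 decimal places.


w_new = w_old - lr * gradient
= 0.2 - 0.01 * 5.0
= 0.2 - (0.05)
= 0.1500

0.1500


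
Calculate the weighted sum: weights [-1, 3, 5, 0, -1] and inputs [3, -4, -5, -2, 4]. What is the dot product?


Element-wise products:
-1 * 3 = -3
3 * -4 = -12
5 * -5 = -25
0 * -2 = 0
-1 * 4 = -4
Sum = -3 + -12 + -25 + 0 + -4
= -44

-44


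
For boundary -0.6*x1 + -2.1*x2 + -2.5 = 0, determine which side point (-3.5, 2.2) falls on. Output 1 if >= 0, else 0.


Compute -0.6 * -3.5 + -2.1 * 2.2 + -2.5
= 2.1 + -4.62 + -2.5
= -5.02
Since -5.02 < 0, the point is on the negative side.

0


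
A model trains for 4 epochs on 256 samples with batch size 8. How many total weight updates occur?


Iterations per epoch = 256 / 8 = 32
Total updates = iterations_per_epoch * epochs
= 32 * 4
= 128

128


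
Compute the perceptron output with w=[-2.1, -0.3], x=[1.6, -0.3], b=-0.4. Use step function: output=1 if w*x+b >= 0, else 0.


z = w . x + b
= -2.1*1.6 + -0.3*-0.3 + -0.4
= -3.36 + 0.09 + -0.4
= -3.27 + -0.4
= -3.67
Since z = -3.67 < 0, output = 0

0


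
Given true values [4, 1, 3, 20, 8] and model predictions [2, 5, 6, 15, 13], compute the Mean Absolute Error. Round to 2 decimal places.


Absolute errors: [2, 4, 3, 5, 5]
Sum of absolute errors = 19
MAE = 19 / 5 = 3.80

3.80


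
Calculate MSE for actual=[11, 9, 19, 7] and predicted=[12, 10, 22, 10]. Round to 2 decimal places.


Differences: [-1, -1, -3, -3]
Squared errors: [1, 1, 9, 9]
Sum of squared errors = 20
MSE = 20 / 4 = 5.00

5.00


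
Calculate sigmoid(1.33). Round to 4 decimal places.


sigmoid(z) = 1 / (1 + exp(-z))
exp(-(1.33)) = exp(-1.33) = 0.2645
1 + 0.2645 = 1.2645
1 / 1.2645 = 0.7908

0.7908


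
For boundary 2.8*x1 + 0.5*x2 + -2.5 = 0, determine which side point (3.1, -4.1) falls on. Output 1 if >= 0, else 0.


Compute 2.8 * 3.1 + 0.5 * -4.1 + -2.5
= 8.68 + -2.05 + -2.5
= 4.13
Since 4.13 >= 0, the point is on the positive side.

1


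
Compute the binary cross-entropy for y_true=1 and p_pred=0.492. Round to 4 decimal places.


For y=1: Loss = -log(p)
= -log(0.492)
= -(-0.7093)
= 0.7093

0.7093


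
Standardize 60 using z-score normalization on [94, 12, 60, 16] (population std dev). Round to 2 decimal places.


Mean = (94 + 12 + 60 + 16) / 4 = 45.5
Variance = sum((x_i - mean)^2) / n = 1138.75
Std = sqrt(1138.75) = 33.7454
Z = (x - mean) / std
= (60 - 45.5) / 33.7454
= 14.5 / 33.7454
= 0.43

0.43


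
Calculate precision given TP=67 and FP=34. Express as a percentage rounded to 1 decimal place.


Precision = TP / (TP + FP) * 100
= 67 / (67 + 34)
= 67 / 101
= 0.6634
= 66.3%

66.3


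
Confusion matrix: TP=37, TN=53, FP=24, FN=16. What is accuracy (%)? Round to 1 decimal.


Accuracy = (TP + TN) / (TP + TN + FP + FN) * 100
= (37 + 53) / (37 + 53 + 24 + 16)
= 90 / 130
= 0.6923
= 69.2%

69.2


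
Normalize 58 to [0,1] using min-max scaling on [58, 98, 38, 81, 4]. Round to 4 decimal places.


Min = 4, Max = 98
Range = 98 - 4 = 94
Scaled = (x - min) / (max - min)
= (58 - 4) / 94
= 54 / 94
= 0.5745

0.5745


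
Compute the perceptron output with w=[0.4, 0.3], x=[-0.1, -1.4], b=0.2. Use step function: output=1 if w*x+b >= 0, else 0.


z = w . x + b
= 0.4*-0.1 + 0.3*-1.4 + 0.2
= -0.04 + -0.42 + 0.2
= -0.46 + 0.2
= -0.26
Since z = -0.26 < 0, output = 0

0


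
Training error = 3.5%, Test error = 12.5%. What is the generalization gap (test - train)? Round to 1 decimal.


Generalization gap = test_error - train_error
= 12.5 - 3.5
= 9.0%
A moderate gap.

9.0


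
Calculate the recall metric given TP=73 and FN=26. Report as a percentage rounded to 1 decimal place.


Recall = TP / (TP + FN) * 100
= 73 / (73 + 26)
= 73 / 99
= 0.7374
= 73.7%

73.7


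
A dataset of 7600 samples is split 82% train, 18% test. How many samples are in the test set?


Train samples = 7600 * 82% = 6232
Test samples = 7600 - 6232
= 1368

1368
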